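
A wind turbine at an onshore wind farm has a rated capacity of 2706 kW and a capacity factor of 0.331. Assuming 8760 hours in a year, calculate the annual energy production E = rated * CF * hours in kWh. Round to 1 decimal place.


Annual energy = rated_kW * capacity_factor * hours_per_year
Given: P_rated = 2706 kW, CF = 0.331, hours = 8760
E = 2706 * 0.331 * 8760
E = 7846209.4 kWh

7846209.4


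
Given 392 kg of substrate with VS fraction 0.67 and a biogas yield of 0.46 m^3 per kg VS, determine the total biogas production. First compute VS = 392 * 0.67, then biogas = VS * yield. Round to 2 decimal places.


Compute volatile solids:
  VS = mass * VS_fraction = 392 * 0.67 = 262.64 kg
Calculate biogas volume:
  Biogas = VS * specific_yield = 262.64 * 0.46
  Biogas = 120.81 m^3

120.81


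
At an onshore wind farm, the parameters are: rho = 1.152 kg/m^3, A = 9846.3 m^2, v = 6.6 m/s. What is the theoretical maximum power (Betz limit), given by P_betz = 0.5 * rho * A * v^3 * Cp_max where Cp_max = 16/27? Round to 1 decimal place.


The Betz coefficient Cp_max = 16/27 = 0.5926
v^3 = 6.6^3 = 287.496
P_betz = 0.5 * rho * A * v^3 * Cp_max
P_betz = 0.5 * 1.152 * 9846.3 * 287.496 * 0.5926
P_betz = 966236.8 W

966236.8


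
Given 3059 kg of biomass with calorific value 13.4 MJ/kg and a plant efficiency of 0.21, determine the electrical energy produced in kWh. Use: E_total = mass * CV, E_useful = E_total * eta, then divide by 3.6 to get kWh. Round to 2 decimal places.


Total energy = mass * CV = 3059 * 13.4 = 40990.6 MJ
Useful energy = total * eta = 40990.6 * 0.21 = 8608.03 MJ
Convert to kWh: 8608.03 / 3.6
Useful energy = 2391.12 kWh

2391.12


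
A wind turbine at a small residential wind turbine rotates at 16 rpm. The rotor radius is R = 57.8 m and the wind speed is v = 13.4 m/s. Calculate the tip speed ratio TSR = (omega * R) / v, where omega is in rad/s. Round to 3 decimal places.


Convert rotational speed to rad/s:
  omega = 16 * 2 * pi / 60 = 1.6755 rad/s
Compute tip speed:
  v_tip = omega * R = 1.6755 * 57.8 = 96.845 m/s
Tip speed ratio:
  TSR = v_tip / v_wind = 96.845 / 13.4 = 7.227

7.227


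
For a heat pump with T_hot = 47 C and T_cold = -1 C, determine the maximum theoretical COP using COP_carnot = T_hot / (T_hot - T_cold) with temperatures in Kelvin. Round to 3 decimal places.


Convert to Kelvin:
  T_hot = 47 + 273.15 = 320.15 K
  T_cold = -1 + 273.15 = 272.15 K
Apply Carnot COP formula:
  COP = T_hot_K / (T_hot_K - T_cold_K) = 320.15 / 48.0
  COP = 6.670

6.670


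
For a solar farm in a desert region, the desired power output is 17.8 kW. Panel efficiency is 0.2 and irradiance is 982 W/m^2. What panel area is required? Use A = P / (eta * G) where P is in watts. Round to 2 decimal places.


Convert target power to watts: P = 17.8 * 1000 = 17800.0 W
Compute denominator: eta * G = 0.2 * 982 = 196.4
Required area A = P / (eta * G) = 17800.0 / 196.4
A = 90.63 m^2

90.63


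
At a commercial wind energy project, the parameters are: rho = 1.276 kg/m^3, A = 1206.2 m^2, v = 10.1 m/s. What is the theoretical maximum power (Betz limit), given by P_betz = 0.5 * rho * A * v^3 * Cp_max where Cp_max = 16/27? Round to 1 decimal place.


The Betz coefficient Cp_max = 16/27 = 0.5926
v^3 = 10.1^3 = 1030.301
P_betz = 0.5 * rho * A * v^3 * Cp_max
P_betz = 0.5 * 1.276 * 1206.2 * 1030.301 * 0.5926
P_betz = 469851.2 W

469851.2


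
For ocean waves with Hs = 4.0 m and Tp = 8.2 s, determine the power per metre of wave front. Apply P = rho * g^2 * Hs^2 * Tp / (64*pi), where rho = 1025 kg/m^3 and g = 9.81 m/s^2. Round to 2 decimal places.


Apply wave power formula:
  g^2 = 9.81^2 = 96.2361
  Hs^2 = 4.0^2 = 16.0
  Numerator = rho * g^2 * Hs^2 * Tp = 1025 * 96.2361 * 16.0 * 8.2 = 12941830.73
  Denominator = 64 * pi = 201.0619
  P = 12941830.73 / 201.0619 = 64367.39 W/m

64367.39


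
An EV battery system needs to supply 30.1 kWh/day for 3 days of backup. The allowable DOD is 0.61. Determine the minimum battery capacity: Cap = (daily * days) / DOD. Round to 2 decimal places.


Total energy needed = daily * days = 30.1 * 3 = 90.3 kWh
Account for depth of discharge:
  Cap = total_energy / DOD = 90.3 / 0.61
  Cap = 148.03 kWh

148.03


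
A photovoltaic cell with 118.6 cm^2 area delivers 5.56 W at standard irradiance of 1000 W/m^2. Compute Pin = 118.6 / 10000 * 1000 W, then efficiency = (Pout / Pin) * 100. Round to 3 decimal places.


First compute the input power:
  Pin = area_cm2 / 10000 * G = 118.6 / 10000 * 1000 = 11.86 W
Then compute efficiency:
  Efficiency = (Pout / Pin) * 100 = (5.56 / 11.86) * 100
  Efficiency = 46.880%

46.880


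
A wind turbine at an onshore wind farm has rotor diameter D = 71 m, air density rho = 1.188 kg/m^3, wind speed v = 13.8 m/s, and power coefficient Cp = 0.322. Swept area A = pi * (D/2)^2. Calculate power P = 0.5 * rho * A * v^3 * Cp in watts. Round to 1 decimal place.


Step 1 -- Compute swept area:
  A = pi * (D/2)^2 = pi * (71/2)^2 = 3959.19 m^2
Step 2 -- Apply wind power equation:
  P = 0.5 * rho * A * v^3 * Cp
  v^3 = 13.8^3 = 2628.072
  P = 0.5 * 1.188 * 3959.19 * 2628.072 * 0.322
  P = 1990151.6 W

1990151.6


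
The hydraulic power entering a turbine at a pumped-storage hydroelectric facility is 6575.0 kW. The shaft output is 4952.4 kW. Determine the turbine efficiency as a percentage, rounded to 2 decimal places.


Turbine efficiency = (output power / input power) * 100
eta = (4952.4 / 6575.0) * 100
eta = 75.32%

75.32


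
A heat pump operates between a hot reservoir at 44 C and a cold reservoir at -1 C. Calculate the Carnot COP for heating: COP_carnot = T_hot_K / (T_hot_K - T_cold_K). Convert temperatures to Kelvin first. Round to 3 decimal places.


Convert to Kelvin:
  T_hot = 44 + 273.15 = 317.15 K
  T_cold = -1 + 273.15 = 272.15 K
Apply Carnot COP formula:
  COP = T_hot_K / (T_hot_K - T_cold_K) = 317.15 / 45.0
  COP = 7.048

7.048


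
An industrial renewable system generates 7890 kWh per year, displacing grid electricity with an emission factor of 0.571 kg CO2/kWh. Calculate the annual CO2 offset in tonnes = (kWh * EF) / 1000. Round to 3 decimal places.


CO2 offset in kg = generation * emission_factor
CO2 offset = 7890 * 0.571 = 4505.19 kg
Convert to tonnes:
  CO2 offset = 4505.19 / 1000 = 4.505 tonnes

4.505


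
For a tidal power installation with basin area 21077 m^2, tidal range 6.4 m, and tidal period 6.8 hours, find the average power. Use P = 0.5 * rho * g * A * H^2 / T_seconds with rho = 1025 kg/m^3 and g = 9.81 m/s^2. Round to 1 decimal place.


Convert period to seconds: T = 6.8 * 3600 = 24480.0 s
H^2 = 6.4^2 = 40.96
P = 0.5 * rho * g * A * H^2 / T
P = 0.5 * 1025 * 9.81 * 21077 * 40.96 / 24480.0
P = 177304.7 W

177304.7


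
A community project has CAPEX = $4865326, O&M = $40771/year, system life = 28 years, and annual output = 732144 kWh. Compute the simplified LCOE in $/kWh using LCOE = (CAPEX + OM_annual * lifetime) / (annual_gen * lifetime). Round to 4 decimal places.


Total cost = CAPEX + OM * lifetime = 4865326 + 40771 * 28 = 4865326 + 1141588 = 6006914
Total generation = annual * lifetime = 732144 * 28 = 20500032 kWh
LCOE = 6006914 / 20500032
LCOE = 0.2930 $/kWh

0.2930


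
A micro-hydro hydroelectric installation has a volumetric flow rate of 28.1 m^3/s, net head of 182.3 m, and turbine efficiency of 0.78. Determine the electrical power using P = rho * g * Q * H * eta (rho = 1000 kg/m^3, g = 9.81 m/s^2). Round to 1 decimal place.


Apply the hydropower formula P = rho * g * Q * H * eta
rho * g = 1000 * 9.81 = 9810.0
P = 9810.0 * 28.1 * 182.3 * 0.78
P = 39197340.2 W

39197340.2


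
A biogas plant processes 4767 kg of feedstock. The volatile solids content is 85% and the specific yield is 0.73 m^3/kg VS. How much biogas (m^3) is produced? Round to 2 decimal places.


Compute volatile solids:
  VS = mass * VS_fraction = 4767 * 0.85 = 4051.95 kg
Calculate biogas volume:
  Biogas = VS * specific_yield = 4051.95 * 0.73
  Biogas = 2957.92 m^3

2957.92


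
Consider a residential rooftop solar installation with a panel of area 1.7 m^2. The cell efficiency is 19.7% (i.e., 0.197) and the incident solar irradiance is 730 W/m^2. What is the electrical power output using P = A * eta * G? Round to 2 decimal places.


Use the solar power formula P = A * eta * G.
Given: A = 1.7 m^2, eta = 0.197, G = 730 W/m^2
P = 1.7 * 0.197 * 730
P = 244.48 W

244.48


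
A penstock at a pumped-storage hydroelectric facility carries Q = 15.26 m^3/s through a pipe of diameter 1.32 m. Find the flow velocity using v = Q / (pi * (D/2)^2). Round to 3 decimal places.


Compute pipe cross-sectional area:
  A = pi * (D/2)^2 = pi * (1.32/2)^2 = 1.3685 m^2
Calculate velocity:
  v = Q / A = 15.26 / 1.3685
  v = 11.151 m/s

11.151


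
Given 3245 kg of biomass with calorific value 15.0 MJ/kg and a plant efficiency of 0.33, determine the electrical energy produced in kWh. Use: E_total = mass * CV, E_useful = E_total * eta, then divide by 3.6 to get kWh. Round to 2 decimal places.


Total energy = mass * CV = 3245 * 15.0 = 48675.0 MJ
Useful energy = total * eta = 48675.0 * 0.33 = 16062.75 MJ
Convert to kWh: 16062.75 / 3.6
Useful energy = 4461.88 kWh

4461.88


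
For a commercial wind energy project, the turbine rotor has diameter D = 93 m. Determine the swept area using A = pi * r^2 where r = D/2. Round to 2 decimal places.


Compute the rotor radius:
  r = D / 2 = 93 / 2 = 46.5 m
Calculate swept area:
  A = pi * r^2 = pi * 46.5^2
  A = 6792.91 m^2

6792.91


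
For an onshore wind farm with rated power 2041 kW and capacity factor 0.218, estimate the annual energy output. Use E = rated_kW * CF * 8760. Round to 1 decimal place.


Annual energy = rated_kW * capacity_factor * hours_per_year
Given: P_rated = 2041 kW, CF = 0.218, hours = 8760
E = 2041 * 0.218 * 8760
E = 3897656.9 kWh

3897656.9


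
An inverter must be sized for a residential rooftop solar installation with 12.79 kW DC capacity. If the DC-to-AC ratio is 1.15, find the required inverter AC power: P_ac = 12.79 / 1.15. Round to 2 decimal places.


The inverter AC capacity is determined by the DC/AC ratio.
Given: P_dc = 12.79 kW, DC/AC ratio = 1.15
P_ac = P_dc / ratio = 12.79 / 1.15
P_ac = 11.12 kW

11.12


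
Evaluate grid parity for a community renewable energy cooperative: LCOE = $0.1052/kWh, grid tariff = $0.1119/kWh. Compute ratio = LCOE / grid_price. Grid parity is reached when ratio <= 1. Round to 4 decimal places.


Compare LCOE to grid price:
  LCOE = $0.1052/kWh, Grid price = $0.1119/kWh
  Ratio = LCOE / grid_price = 0.1052 / 0.1119 = 0.9401
  Grid parity achieved (ratio <= 1)? yes

0.9401


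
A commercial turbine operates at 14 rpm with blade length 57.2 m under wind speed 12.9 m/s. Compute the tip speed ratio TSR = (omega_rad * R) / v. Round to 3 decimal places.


Convert rotational speed to rad/s:
  omega = 14 * 2 * pi / 60 = 1.4661 rad/s
Compute tip speed:
  v_tip = omega * R = 1.4661 * 57.2 = 83.86 m/s
Tip speed ratio:
  TSR = v_tip / v_wind = 83.86 / 12.9 = 6.501

6.501


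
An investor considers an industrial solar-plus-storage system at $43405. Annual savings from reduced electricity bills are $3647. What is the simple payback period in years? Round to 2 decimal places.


Simple payback period = initial cost / annual savings
Payback = 43405 / 3647
Payback = 11.90 years

11.90


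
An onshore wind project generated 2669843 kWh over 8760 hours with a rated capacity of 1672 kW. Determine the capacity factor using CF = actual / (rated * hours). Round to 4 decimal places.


Capacity factor = actual output / maximum possible output
Maximum possible = rated * hours = 1672 * 8760 = 14646720 kWh
CF = 2669843 / 14646720
CF = 0.1823

0.1823


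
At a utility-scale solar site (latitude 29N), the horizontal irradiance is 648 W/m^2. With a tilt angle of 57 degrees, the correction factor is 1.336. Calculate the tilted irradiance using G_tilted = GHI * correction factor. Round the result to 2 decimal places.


Identify the given values:
  GHI = 648 W/m^2, tilt correction factor = 1.336
Apply the formula G_tilted = GHI * factor:
  G_tilted = 648 * 1.336
  G_tilted = 865.73 W/m^2

865.73


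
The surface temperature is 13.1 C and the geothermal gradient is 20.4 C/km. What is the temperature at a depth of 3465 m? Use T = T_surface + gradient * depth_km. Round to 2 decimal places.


Convert depth to km: 3465 / 1000 = 3.465 km
Temperature increase = gradient * depth_km = 20.4 * 3.465 = 70.69 C
Temperature at depth = T_surface + delta_T = 13.1 + 70.69
T = 83.79 C

83.79


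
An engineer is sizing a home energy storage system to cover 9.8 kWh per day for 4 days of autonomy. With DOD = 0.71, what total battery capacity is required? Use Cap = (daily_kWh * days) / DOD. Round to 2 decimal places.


Total energy needed = daily * days = 9.8 * 4 = 39.2 kWh
Account for depth of discharge:
  Cap = total_energy / DOD = 39.2 / 0.71
  Cap = 55.21 kWh

55.21


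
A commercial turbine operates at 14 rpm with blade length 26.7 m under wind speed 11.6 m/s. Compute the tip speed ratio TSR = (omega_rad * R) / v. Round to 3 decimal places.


Convert rotational speed to rad/s:
  omega = 14 * 2 * pi / 60 = 1.4661 rad/s
Compute tip speed:
  v_tip = omega * R = 1.4661 * 26.7 = 39.144 m/s
Tip speed ratio:
  TSR = v_tip / v_wind = 39.144 / 11.6 = 3.375

3.375


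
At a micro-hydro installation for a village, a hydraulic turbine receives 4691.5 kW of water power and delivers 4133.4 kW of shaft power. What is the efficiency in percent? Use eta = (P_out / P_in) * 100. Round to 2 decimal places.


Turbine efficiency = (output power / input power) * 100
eta = (4133.4 / 4691.5) * 100
eta = 88.10%

88.10


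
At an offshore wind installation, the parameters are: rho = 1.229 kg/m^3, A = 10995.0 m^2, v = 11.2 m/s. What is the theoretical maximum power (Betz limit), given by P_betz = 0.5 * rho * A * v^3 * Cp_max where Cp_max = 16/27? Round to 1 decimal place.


The Betz coefficient Cp_max = 16/27 = 0.5926
v^3 = 11.2^3 = 1404.928
P_betz = 0.5 * rho * A * v^3 * Cp_max
P_betz = 0.5 * 1.229 * 10995.0 * 1404.928 * 0.5926
P_betz = 5625063.2 W

5625063.2


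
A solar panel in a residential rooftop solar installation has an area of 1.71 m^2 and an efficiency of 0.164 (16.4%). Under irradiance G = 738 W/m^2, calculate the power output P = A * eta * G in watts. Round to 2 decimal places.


Use the solar power formula P = A * eta * G.
Given: A = 1.71 m^2, eta = 0.164, G = 738 W/m^2
P = 1.71 * 0.164 * 738
P = 206.96 W

206.96


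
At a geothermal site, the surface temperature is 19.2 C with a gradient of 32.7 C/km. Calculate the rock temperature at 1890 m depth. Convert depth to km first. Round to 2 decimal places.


Convert depth to km: 1890 / 1000 = 1.89 km
Temperature increase = gradient * depth_km = 32.7 * 1.89 = 61.8 C
Temperature at depth = T_surface + delta_T = 19.2 + 61.8
T = 81.00 C

81.00


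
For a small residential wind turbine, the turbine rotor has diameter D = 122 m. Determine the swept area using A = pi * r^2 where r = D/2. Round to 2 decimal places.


Compute the rotor radius:
  r = D / 2 = 122 / 2 = 61.0 m
Calculate swept area:
  A = pi * r^2 = pi * 61.0^2
  A = 11689.87 m^2

11689.87


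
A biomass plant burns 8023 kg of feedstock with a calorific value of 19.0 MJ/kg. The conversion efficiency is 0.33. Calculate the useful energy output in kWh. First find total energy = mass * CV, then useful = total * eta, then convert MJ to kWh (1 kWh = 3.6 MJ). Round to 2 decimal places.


Total energy = mass * CV = 8023 * 19.0 = 152437.0 MJ
Useful energy = total * eta = 152437.0 * 0.33 = 50304.21 MJ
Convert to kWh: 50304.21 / 3.6
Useful energy = 13973.39 kWh

13973.39


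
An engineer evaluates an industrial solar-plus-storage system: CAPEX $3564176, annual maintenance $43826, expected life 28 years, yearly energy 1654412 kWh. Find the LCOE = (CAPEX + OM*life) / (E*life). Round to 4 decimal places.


Total cost = CAPEX + OM * lifetime = 3564176 + 43826 * 28 = 3564176 + 1227128 = 4791304
Total generation = annual * lifetime = 1654412 * 28 = 46323536 kWh
LCOE = 4791304 / 46323536
LCOE = 0.1034 $/kWh

0.1034


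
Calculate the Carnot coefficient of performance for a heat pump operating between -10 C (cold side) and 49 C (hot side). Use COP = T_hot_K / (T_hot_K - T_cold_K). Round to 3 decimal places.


Convert to Kelvin:
  T_hot = 49 + 273.15 = 322.15 K
  T_cold = -10 + 273.15 = 263.15 K
Apply Carnot COP formula:
  COP = T_hot_K / (T_hot_K - T_cold_K) = 322.15 / 59.0
  COP = 5.460

5.460


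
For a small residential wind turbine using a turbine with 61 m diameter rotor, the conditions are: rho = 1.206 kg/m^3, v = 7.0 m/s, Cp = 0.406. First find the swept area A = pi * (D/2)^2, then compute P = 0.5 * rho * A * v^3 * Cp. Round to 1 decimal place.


Step 1 -- Compute swept area:
  A = pi * (D/2)^2 = pi * (61/2)^2 = 2922.47 m^2
Step 2 -- Apply wind power equation:
  P = 0.5 * rho * A * v^3 * Cp
  v^3 = 7.0^3 = 343.0
  P = 0.5 * 1.206 * 2922.47 * 343.0 * 0.406
  P = 245407.0 W

245407.0


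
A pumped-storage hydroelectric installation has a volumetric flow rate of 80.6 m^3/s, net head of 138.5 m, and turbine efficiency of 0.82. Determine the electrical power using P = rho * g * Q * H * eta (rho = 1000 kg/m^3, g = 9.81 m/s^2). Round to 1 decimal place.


Apply the hydropower formula P = rho * g * Q * H * eta
rho * g = 1000 * 9.81 = 9810.0
P = 9810.0 * 80.6 * 138.5 * 0.82
P = 89798209.0 W

89798209.0


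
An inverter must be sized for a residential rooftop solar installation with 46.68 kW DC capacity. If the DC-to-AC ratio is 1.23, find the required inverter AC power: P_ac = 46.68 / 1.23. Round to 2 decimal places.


The inverter AC capacity is determined by the DC/AC ratio.
Given: P_dc = 46.68 kW, DC/AC ratio = 1.23
P_ac = P_dc / ratio = 46.68 / 1.23
P_ac = 37.95 kW

37.95


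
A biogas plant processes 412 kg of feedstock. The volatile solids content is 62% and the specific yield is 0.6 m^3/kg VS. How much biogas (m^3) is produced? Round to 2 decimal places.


Compute volatile solids:
  VS = mass * VS_fraction = 412 * 0.62 = 255.44 kg
Calculate biogas volume:
  Biogas = VS * specific_yield = 255.44 * 0.6
  Biogas = 153.26 m^3

153.26


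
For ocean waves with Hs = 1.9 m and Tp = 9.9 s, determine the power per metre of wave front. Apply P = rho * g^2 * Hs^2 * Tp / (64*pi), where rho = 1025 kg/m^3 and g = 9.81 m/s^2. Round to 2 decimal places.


Apply wave power formula:
  g^2 = 9.81^2 = 96.2361
  Hs^2 = 1.9^2 = 3.61
  Numerator = rho * g^2 * Hs^2 * Tp = 1025 * 96.2361 * 3.61 * 9.9 = 3525366.53
  Denominator = 64 * pi = 201.0619
  P = 3525366.53 / 201.0619 = 17533.73 W/m

17533.73


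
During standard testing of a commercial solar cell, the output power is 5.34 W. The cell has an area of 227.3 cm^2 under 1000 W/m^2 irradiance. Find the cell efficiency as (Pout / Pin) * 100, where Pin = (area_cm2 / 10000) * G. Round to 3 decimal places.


First compute the input power:
  Pin = area_cm2 / 10000 * G = 227.3 / 10000 * 1000 = 22.73 W
Then compute efficiency:
  Efficiency = (Pout / Pin) * 100 = (5.34 / 22.73) * 100
  Efficiency = 23.493%

23.493


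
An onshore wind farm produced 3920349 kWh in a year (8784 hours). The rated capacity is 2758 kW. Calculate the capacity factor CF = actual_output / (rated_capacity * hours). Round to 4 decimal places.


Capacity factor = actual output / maximum possible output
Maximum possible = rated * hours = 2758 * 8784 = 24226272 kWh
CF = 3920349 / 24226272
CF = 0.1618

0.1618


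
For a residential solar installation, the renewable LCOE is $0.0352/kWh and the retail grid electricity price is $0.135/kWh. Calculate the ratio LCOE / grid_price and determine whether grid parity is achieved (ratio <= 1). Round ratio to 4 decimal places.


Compare LCOE to grid price:
  LCOE = $0.0352/kWh, Grid price = $0.135/kWh
  Ratio = LCOE / grid_price = 0.0352 / 0.135 = 0.2607
  Grid parity achieved (ratio <= 1)? yes

0.2607


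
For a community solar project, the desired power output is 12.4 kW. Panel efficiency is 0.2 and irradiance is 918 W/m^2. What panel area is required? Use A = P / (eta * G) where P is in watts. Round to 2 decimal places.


Convert target power to watts: P = 12.4 * 1000 = 12400.0 W
Compute denominator: eta * G = 0.2 * 918 = 183.6
Required area A = P / (eta * G) = 12400.0 / 183.6
A = 67.54 m^2

67.54


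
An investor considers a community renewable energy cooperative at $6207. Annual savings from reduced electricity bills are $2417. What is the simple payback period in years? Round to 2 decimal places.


Simple payback period = initial cost / annual savings
Payback = 6207 / 2417
Payback = 2.57 years

2.57


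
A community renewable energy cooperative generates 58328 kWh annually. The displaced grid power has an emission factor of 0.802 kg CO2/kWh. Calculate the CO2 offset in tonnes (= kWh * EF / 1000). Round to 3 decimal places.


CO2 offset in kg = generation * emission_factor
CO2 offset = 58328 * 0.802 = 46779.06 kg
Convert to tonnes:
  CO2 offset = 46779.06 / 1000 = 46.779 tonnes

46.779


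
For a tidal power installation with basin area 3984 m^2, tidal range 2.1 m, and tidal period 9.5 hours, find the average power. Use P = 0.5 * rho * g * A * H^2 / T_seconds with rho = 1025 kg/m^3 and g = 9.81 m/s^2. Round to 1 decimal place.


Convert period to seconds: T = 9.5 * 3600 = 34200.0 s
H^2 = 2.1^2 = 4.41
P = 0.5 * rho * g * A * H^2 / T
P = 0.5 * 1025 * 9.81 * 3984 * 4.41 / 34200.0
P = 2582.8 W

2582.8


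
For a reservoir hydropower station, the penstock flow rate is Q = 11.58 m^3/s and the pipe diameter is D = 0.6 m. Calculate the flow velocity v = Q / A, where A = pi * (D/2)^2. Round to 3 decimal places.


Compute pipe cross-sectional area:
  A = pi * (D/2)^2 = pi * (0.6/2)^2 = 0.2827 m^2
Calculate velocity:
  v = Q / A = 11.58 / 0.2827
  v = 40.956 m/s

40.956


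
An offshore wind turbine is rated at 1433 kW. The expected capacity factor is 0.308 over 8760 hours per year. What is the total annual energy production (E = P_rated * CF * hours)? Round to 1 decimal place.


Annual energy = rated_kW * capacity_factor * hours_per_year
Given: P_rated = 1433 kW, CF = 0.308, hours = 8760
E = 1433 * 0.308 * 8760
E = 3866348.6 kWh

3866348.6


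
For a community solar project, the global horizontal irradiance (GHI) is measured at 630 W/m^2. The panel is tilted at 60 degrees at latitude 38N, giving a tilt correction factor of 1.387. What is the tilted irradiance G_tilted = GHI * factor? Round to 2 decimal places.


Identify the given values:
  GHI = 630 W/m^2, tilt correction factor = 1.387
Apply the formula G_tilted = GHI * factor:
  G_tilted = 630 * 1.387
  G_tilted = 873.81 W/m^2

873.81


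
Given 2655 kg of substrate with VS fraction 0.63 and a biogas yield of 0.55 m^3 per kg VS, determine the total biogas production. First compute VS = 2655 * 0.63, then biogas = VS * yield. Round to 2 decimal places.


Compute volatile solids:
  VS = mass * VS_fraction = 2655 * 0.63 = 1672.65 kg
Calculate biogas volume:
  Biogas = VS * specific_yield = 1672.65 * 0.55
  Biogas = 919.96 m^3

919.96


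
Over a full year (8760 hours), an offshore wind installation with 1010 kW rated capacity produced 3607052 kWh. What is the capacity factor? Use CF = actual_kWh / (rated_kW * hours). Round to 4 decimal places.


Capacity factor = actual output / maximum possible output
Maximum possible = rated * hours = 1010 * 8760 = 8847600 kWh
CF = 3607052 / 8847600
CF = 0.4077

0.4077


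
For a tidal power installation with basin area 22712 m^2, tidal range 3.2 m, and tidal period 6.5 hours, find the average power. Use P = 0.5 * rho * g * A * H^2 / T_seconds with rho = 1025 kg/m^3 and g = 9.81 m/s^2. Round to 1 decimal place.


Convert period to seconds: T = 6.5 * 3600 = 23400.0 s
H^2 = 3.2^2 = 10.24
P = 0.5 * rho * g * A * H^2 / T
P = 0.5 * 1025 * 9.81 * 22712 * 10.24 / 23400.0
P = 49969.2 W

49969.2


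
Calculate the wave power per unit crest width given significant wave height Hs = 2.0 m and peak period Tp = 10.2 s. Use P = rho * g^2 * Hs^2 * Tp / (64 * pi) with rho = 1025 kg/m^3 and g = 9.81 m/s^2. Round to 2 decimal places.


Apply wave power formula:
  g^2 = 9.81^2 = 96.2361
  Hs^2 = 2.0^2 = 4.0
  Numerator = rho * g^2 * Hs^2 * Tp = 1025 * 96.2361 * 4.0 * 10.2 = 4024593.7
  Denominator = 64 * pi = 201.0619
  P = 4024593.7 / 201.0619 = 20016.69 W/m

20016.69


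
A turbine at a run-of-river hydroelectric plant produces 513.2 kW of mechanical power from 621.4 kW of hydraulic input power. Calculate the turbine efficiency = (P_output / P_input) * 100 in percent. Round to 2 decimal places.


Turbine efficiency = (output power / input power) * 100
eta = (513.2 / 621.4) * 100
eta = 82.59%

82.59


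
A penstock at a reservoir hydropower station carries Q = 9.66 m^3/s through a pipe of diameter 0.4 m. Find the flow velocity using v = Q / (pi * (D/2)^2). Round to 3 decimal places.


Compute pipe cross-sectional area:
  A = pi * (D/2)^2 = pi * (0.4/2)^2 = 0.1257 m^2
Calculate velocity:
  v = Q / A = 9.66 / 0.1257
  v = 76.872 m/s

76.872


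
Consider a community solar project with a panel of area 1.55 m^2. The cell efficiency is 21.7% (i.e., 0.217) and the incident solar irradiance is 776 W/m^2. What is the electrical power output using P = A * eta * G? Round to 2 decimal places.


Use the solar power formula P = A * eta * G.
Given: A = 1.55 m^2, eta = 0.217, G = 776 W/m^2
P = 1.55 * 0.217 * 776
P = 261.01 W

261.01


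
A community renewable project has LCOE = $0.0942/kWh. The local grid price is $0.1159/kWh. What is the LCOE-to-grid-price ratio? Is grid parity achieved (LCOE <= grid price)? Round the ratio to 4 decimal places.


Compare LCOE to grid price:
  LCOE = $0.0942/kWh, Grid price = $0.1159/kWh
  Ratio = LCOE / grid_price = 0.0942 / 0.1159 = 0.8128
  Grid parity achieved (ratio <= 1)? yes

0.8128


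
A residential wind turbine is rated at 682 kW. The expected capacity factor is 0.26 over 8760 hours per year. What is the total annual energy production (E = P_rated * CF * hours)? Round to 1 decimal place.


Annual energy = rated_kW * capacity_factor * hours_per_year
Given: P_rated = 682 kW, CF = 0.26, hours = 8760
E = 682 * 0.26 * 8760
E = 1553323.2 kWh

1553323.2


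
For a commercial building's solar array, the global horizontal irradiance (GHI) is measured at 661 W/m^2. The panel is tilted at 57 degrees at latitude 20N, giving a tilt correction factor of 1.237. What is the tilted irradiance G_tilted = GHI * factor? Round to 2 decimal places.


Identify the given values:
  GHI = 661 W/m^2, tilt correction factor = 1.237
Apply the formula G_tilted = GHI * factor:
  G_tilted = 661 * 1.237
  G_tilted = 817.66 W/m^2

817.66


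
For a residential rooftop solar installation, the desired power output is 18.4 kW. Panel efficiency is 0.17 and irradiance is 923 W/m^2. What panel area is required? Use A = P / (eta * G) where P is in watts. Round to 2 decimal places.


Convert target power to watts: P = 18.4 * 1000 = 18400.0 W
Compute denominator: eta * G = 0.17 * 923 = 156.91
Required area A = P / (eta * G) = 18400.0 / 156.91
A = 117.26 m^2

117.26


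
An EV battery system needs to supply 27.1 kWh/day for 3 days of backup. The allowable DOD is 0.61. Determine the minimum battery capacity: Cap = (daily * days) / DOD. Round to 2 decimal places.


Total energy needed = daily * days = 27.1 * 3 = 81.3 kWh
Account for depth of discharge:
  Cap = total_energy / DOD = 81.3 / 0.61
  Cap = 133.28 kWh

133.28


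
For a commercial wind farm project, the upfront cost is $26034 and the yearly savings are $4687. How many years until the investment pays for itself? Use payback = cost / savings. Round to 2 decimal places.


Simple payback period = initial cost / annual savings
Payback = 26034 / 4687
Payback = 5.55 years

5.55


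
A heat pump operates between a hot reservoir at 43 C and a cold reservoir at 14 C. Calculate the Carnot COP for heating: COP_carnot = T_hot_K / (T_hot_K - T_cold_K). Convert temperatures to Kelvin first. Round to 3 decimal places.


Convert to Kelvin:
  T_hot = 43 + 273.15 = 316.15 K
  T_cold = 14 + 273.15 = 287.15 K
Apply Carnot COP formula:
  COP = T_hot_K / (T_hot_K - T_cold_K) = 316.15 / 29.0
  COP = 10.902

10.902


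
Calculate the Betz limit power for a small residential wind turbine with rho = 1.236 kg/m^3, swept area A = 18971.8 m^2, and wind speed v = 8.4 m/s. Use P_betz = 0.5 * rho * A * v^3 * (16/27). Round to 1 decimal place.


The Betz coefficient Cp_max = 16/27 = 0.5926
v^3 = 8.4^3 = 592.704
P_betz = 0.5 * rho * A * v^3 * Cp_max
P_betz = 0.5 * 1.236 * 18971.8 * 592.704 * 0.5926
P_betz = 4118045.0 W

4118045.0


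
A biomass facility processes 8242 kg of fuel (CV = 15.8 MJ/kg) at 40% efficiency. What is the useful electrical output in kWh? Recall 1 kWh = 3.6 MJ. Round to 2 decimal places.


Total energy = mass * CV = 8242 * 15.8 = 130223.6 MJ
Useful energy = total * eta = 130223.6 * 0.4 = 52089.44 MJ
Convert to kWh: 52089.44 / 3.6
Useful energy = 14469.29 kWh

14469.29


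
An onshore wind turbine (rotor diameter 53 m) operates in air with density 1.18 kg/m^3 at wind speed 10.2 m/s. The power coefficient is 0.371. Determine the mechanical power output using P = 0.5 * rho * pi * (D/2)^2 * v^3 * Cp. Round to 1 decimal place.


Step 1 -- Compute swept area:
  A = pi * (D/2)^2 = pi * (53/2)^2 = 2206.18 m^2
Step 2 -- Apply wind power equation:
  P = 0.5 * rho * A * v^3 * Cp
  v^3 = 10.2^3 = 1061.208
  P = 0.5 * 1.18 * 2206.18 * 1061.208 * 0.371
  P = 512469.5 W

512469.5


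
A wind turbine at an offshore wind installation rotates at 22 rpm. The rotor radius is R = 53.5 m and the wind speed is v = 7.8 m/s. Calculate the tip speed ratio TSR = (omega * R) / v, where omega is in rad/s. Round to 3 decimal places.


Convert rotational speed to rad/s:
  omega = 22 * 2 * pi / 60 = 2.3038 rad/s
Compute tip speed:
  v_tip = omega * R = 2.3038 * 53.5 = 123.255 m/s
Tip speed ratio:
  TSR = v_tip / v_wind = 123.255 / 7.8 = 15.802

15.802


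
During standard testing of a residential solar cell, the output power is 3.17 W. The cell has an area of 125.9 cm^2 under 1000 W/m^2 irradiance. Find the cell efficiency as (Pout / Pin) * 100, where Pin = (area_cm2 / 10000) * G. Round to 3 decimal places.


First compute the input power:
  Pin = area_cm2 / 10000 * G = 125.9 / 10000 * 1000 = 12.59 W
Then compute efficiency:
  Efficiency = (Pout / Pin) * 100 = (3.17 / 12.59) * 100
  Efficiency = 25.179%

25.179


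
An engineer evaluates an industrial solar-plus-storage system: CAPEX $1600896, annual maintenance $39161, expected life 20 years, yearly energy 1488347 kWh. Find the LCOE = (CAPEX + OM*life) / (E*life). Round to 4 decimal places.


Total cost = CAPEX + OM * lifetime = 1600896 + 39161 * 20 = 1600896 + 783220 = 2384116
Total generation = annual * lifetime = 1488347 * 20 = 29766940 kWh
LCOE = 2384116 / 29766940
LCOE = 0.0801 $/kWh

0.0801


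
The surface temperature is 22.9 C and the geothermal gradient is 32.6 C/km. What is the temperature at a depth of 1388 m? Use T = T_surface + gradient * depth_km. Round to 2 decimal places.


Convert depth to km: 1388 / 1000 = 1.388 km
Temperature increase = gradient * depth_km = 32.6 * 1.388 = 45.25 C
Temperature at depth = T_surface + delta_T = 22.9 + 45.25
T = 68.15 C

68.15


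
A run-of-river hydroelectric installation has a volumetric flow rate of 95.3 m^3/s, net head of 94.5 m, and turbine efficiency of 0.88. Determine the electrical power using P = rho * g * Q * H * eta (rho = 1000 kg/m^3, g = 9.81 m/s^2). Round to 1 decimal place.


Apply the hydropower formula P = rho * g * Q * H * eta
rho * g = 1000 * 9.81 = 9810.0
P = 9810.0 * 95.3 * 94.5 * 0.88
P = 77745701.9 W

77745701.9


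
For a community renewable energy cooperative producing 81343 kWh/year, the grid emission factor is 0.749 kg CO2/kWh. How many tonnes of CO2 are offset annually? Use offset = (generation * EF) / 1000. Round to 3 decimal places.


CO2 offset in kg = generation * emission_factor
CO2 offset = 81343 * 0.749 = 60925.91 kg
Convert to tonnes:
  CO2 offset = 60925.91 / 1000 = 60.926 tonnes

60.926


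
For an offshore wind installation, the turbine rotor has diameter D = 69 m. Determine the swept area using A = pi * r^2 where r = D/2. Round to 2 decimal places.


Compute the rotor radius:
  r = D / 2 = 69 / 2 = 34.5 m
Calculate swept area:
  A = pi * r^2 = pi * 34.5^2
  A = 3739.28 m^2

3739.28


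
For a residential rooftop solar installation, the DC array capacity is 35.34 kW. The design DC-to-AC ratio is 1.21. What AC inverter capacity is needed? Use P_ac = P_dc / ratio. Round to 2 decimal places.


The inverter AC capacity is determined by the DC/AC ratio.
Given: P_dc = 35.34 kW, DC/AC ratio = 1.21
P_ac = P_dc / ratio = 35.34 / 1.21
P_ac = 29.21 kW

29.21


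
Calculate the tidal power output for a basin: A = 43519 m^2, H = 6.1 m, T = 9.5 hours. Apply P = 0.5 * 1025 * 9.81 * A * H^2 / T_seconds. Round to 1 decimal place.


Convert period to seconds: T = 9.5 * 3600 = 34200.0 s
H^2 = 6.1^2 = 37.21
P = 0.5 * rho * g * A * H^2 / T
P = 0.5 * 1025 * 9.81 * 43519 * 37.21 / 34200.0
P = 238053.9 W

238053.9


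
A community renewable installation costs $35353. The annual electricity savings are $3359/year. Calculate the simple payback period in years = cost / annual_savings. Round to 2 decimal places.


Simple payback period = initial cost / annual savings
Payback = 35353 / 3359
Payback = 10.52 years

10.52


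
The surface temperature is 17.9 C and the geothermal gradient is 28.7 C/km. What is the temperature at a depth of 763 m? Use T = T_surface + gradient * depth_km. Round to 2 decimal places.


Convert depth to km: 763 / 1000 = 0.763 km
Temperature increase = gradient * depth_km = 28.7 * 0.763 = 21.9 C
Temperature at depth = T_surface + delta_T = 17.9 + 21.9
T = 39.80 C

39.80


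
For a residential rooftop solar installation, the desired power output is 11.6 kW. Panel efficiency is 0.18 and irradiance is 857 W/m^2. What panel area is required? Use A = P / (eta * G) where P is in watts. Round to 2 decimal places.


Convert target power to watts: P = 11.6 * 1000 = 11600.0 W
Compute denominator: eta * G = 0.18 * 857 = 154.26
Required area A = P / (eta * G) = 11600.0 / 154.26
A = 75.20 m^2

75.20


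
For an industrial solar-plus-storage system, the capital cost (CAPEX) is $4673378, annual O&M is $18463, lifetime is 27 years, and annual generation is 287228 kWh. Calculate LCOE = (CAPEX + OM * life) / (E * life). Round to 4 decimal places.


Total cost = CAPEX + OM * lifetime = 4673378 + 18463 * 27 = 4673378 + 498501 = 5171879
Total generation = annual * lifetime = 287228 * 27 = 7755156 kWh
LCOE = 5171879 / 7755156
LCOE = 0.6669 $/kWh

0.6669


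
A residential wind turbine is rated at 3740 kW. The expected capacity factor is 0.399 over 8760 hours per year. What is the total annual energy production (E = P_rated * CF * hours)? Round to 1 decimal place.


Annual energy = rated_kW * capacity_factor * hours_per_year
Given: P_rated = 3740 kW, CF = 0.399, hours = 8760
E = 3740 * 0.399 * 8760
E = 13072197.6 kWh

13072197.6


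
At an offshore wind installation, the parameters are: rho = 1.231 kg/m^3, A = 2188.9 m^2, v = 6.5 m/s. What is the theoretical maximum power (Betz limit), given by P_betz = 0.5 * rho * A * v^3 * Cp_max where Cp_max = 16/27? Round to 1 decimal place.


The Betz coefficient Cp_max = 16/27 = 0.5926
v^3 = 6.5^3 = 274.625
P_betz = 0.5 * rho * A * v^3 * Cp_max
P_betz = 0.5 * 1.231 * 2188.9 * 274.625 * 0.5926
P_betz = 219255.4 W

219255.4


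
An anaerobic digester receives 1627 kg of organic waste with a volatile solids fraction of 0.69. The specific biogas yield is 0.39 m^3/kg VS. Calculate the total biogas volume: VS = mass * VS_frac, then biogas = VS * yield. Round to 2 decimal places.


Compute volatile solids:
  VS = mass * VS_fraction = 1627 * 0.69 = 1122.63 kg
Calculate biogas volume:
  Biogas = VS * specific_yield = 1122.63 * 0.39
  Biogas = 437.83 m^3

437.83


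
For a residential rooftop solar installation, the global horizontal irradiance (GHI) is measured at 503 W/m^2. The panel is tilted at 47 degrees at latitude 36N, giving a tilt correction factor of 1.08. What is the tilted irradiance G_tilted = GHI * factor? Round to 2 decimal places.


Identify the given values:
  GHI = 503 W/m^2, tilt correction factor = 1.08
Apply the formula G_tilted = GHI * factor:
  G_tilted = 503 * 1.08
  G_tilted = 543.24 W/m^2

543.24


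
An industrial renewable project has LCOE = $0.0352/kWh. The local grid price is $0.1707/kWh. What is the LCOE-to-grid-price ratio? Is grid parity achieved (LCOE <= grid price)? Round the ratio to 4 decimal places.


Compare LCOE to grid price:
  LCOE = $0.0352/kWh, Grid price = $0.1707/kWh
  Ratio = LCOE / grid_price = 0.0352 / 0.1707 = 0.2062
  Grid parity achieved (ratio <= 1)? yes

0.2062


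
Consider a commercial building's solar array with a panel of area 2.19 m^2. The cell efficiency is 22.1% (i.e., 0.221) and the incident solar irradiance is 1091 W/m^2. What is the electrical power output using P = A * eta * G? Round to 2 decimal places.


Use the solar power formula P = A * eta * G.
Given: A = 2.19 m^2, eta = 0.221, G = 1091 W/m^2
P = 2.19 * 0.221 * 1091
P = 528.03 W

528.03


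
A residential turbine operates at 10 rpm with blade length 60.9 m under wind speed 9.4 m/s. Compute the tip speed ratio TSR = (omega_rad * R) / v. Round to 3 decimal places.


Convert rotational speed to rad/s:
  omega = 10 * 2 * pi / 60 = 1.0472 rad/s
Compute tip speed:
  v_tip = omega * R = 1.0472 * 60.9 = 63.774 m/s
Tip speed ratio:
  TSR = v_tip / v_wind = 63.774 / 9.4 = 6.785

6.785


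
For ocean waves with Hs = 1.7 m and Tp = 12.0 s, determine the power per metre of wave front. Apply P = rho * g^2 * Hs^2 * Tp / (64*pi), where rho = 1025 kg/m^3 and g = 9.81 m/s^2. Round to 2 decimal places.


Apply wave power formula:
  g^2 = 9.81^2 = 96.2361
  Hs^2 = 1.7^2 = 2.89
  Numerator = rho * g^2 * Hs^2 * Tp = 1025 * 96.2361 * 2.89 * 12.0 = 3420904.65
  Denominator = 64 * pi = 201.0619
  P = 3420904.65 / 201.0619 = 17014.18 W/m

17014.18


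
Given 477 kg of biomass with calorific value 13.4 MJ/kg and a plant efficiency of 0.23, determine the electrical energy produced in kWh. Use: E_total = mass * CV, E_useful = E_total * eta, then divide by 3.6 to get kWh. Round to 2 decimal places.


Total energy = mass * CV = 477 * 13.4 = 6391.8 MJ
Useful energy = total * eta = 6391.8 * 0.23 = 1470.11 MJ
Convert to kWh: 1470.11 / 3.6
Useful energy = 408.37 kWh

408.37


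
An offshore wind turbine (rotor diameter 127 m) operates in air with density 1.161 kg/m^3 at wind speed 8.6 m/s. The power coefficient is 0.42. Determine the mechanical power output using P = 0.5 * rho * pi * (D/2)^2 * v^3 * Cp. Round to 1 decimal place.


Step 1 -- Compute swept area:
  A = pi * (D/2)^2 = pi * (127/2)^2 = 12667.69 m^2
Step 2 -- Apply wind power equation:
  P = 0.5 * rho * A * v^3 * Cp
  v^3 = 8.6^3 = 636.056
  P = 0.5 * 1.161 * 12667.69 * 636.056 * 0.42
  P = 1964464.5 W

1964464.5


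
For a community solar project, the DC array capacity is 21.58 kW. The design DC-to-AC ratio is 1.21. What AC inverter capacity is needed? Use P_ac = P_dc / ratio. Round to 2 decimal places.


The inverter AC capacity is determined by the DC/AC ratio.
Given: P_dc = 21.58 kW, DC/AC ratio = 1.21
P_ac = P_dc / ratio = 21.58 / 1.21
P_ac = 17.83 kW

17.83


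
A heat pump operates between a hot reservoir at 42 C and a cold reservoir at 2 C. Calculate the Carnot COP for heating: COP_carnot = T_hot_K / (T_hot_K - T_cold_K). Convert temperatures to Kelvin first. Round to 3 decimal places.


Convert to Kelvin:
  T_hot = 42 + 273.15 = 315.15 K
  T_cold = 2 + 273.15 = 275.15 K
Apply Carnot COP formula:
  COP = T_hot_K / (T_hot_K - T_cold_K) = 315.15 / 40.0
  COP = 7.879

7.879


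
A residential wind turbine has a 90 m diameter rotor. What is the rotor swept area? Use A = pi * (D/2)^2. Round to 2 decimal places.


Compute the rotor radius:
  r = D / 2 = 90 / 2 = 45.0 m
Calculate swept area:
  A = pi * r^2 = pi * 45.0^2
  A = 6361.73 m^2

6361.73
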